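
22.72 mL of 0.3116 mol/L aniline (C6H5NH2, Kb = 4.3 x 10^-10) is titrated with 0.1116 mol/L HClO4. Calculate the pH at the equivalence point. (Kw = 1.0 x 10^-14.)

n(C6H5NH2) = 0.3116 x 0.02272 = 0.007080 mol; V(HClO4) at equivalence = 0.007080/0.1116 = 0.06344 L.
At equivalence the base is fully converted to C6H5NH3+; total volume = 0.08616 L, so [C6H5NH3+] = 0.007080/0.08616 = 0.08217 M.
Ka(C6H5NH3+) = Kw/Kb = 1.0e-14 / 4.3 x 10^-10 = 2.33e-5.
[H^+] = sqrt(Ka x [C6H5NH3+]) = sqrt(2.33e-5 x 0.08217) = 0.00138 M.
pH = -log(0.00138) = 2.86.

2.86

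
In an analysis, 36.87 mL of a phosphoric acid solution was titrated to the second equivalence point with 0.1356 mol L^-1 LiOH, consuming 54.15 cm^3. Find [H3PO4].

0.0996 M

n(LiOH) = 0.1356 x 0.05415 = 0.007343 mol.
At the second equivalence point, 2 mol OH^- react per mol H3PO4, so n(H3PO4) = 0.007343 / 2 = 0.003671 mol.
[H3PO4] = 0.003671 / 0.03687 L = 0.0996 M.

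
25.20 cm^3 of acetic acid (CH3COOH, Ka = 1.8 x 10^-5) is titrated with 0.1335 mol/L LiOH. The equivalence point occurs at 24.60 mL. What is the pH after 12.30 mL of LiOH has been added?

4.74

12.30 mL is exactly half the equivalence volume (24.60/2), i.e. the half-equivalence point.
There, n(HA) = n(A^-), so pH = pKa = -log(1.8 x 10^-5) = 4.74.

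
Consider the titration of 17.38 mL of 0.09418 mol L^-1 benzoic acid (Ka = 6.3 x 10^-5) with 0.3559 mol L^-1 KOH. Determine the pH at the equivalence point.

n(C6H5COOH) = 0.09418 x 0.01738 = 0.001637 mol; V(KOH) at equivalence = 0.001637/0.3559 = 0.004599 L.
At equivalence all the acid is converted to C6H5COO-; total volume = 0.01738 + 0.004599 = 0.02198 L, so [C6H5COO-] = 0.001637/0.02198 = 0.07447 M.
Kb = Kw/Ka = 1.0e-14 / 6.3 x 10^-5 = 1.59e-10.
[OH^-] = sqrt(Kb x [C6H5COO-]) = sqrt(1.59e-10 x 0.07447) = 3.44e-6 M.
pOH = 5.46, so pH = 14.00 - 5.46 = 8.54.

8.54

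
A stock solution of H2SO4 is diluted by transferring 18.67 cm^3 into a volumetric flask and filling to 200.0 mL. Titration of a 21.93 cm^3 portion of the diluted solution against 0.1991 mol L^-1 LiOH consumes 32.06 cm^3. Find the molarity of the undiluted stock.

1.56 M

n(LiOH) = 0.1991 x 0.03206 = 0.006383 mol.
n(H2SO4) in the aliquot = 0.006383 x 1/2 = 0.003192 mol.
[diluted H2SO4] = 0.003192 / 0.02193 = 0.1455 M.
Dilution factor = 200.0/18.67 = 10.71, so [stock] = 0.1455 x 10.71 = 1.56 M.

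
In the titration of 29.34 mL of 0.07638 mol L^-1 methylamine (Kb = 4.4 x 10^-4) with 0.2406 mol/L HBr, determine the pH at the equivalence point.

5.94

n(CH3NH2) = 0.07638 x 0.02934 = 0.002241 mol; V(HBr) at equivalence = 0.002241/0.2406 = 0.009314 L.
At equivalence the base is fully converted to CH3NH3+; total volume = 0.03865 L, so [CH3NH3+] = 0.002241/0.03865 = 0.05798 M.
Ka(CH3NH3+) = Kw/Kb = 1.0e-14 / 4.4 x 10^-4 = 2.27e-11.
[H^+] = sqrt(Ka x [CH3NH3+]) = sqrt(2.27e-11 x 0.05798) = 1.15e-6 M.
pH = -log(1.15e-6) = 5.94.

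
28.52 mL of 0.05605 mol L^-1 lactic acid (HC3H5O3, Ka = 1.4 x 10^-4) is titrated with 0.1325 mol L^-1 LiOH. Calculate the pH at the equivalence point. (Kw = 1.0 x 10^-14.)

8.22

n(HC3H5O3) = 0.05605 x 0.02852 = 0.001599 mol; V(LiOH) at equivalence = 0.001599/0.1325 = 0.01206 L.
At equivalence all the acid is converted to C3H5O3-; total volume = 0.02852 + 0.01206 = 0.04058 L, so [C3H5O3-] = 0.001599/0.04058 = 0.03939 M.
Kb = Kw/Ka = 1.0e-14 / 1.4 x 10^-4 = 7.14e-11.
[OH^-] = sqrt(Kb x [C3H5O3-]) = sqrt(7.14e-11 x 0.03939) = 1.68e-6 M.
pOH = 5.78, so pH = 14.00 - 5.78 = 8.22.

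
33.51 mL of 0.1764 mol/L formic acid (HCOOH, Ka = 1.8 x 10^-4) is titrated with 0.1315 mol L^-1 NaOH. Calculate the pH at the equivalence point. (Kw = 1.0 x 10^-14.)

8.31

n(HCOOH) = 0.1764 x 0.03351 = 0.005911 mol; V(NaOH) at equivalence = 0.005911/0.1315 = 0.04495 L.
At equivalence all the acid is converted to HCOO-; total volume = 0.03351 + 0.04495 = 0.07846 L, so [HCOO-] = 0.005911/0.07846 = 0.07534 M.
Kb = Kw/Ka = 1.0e-14 / 1.8 x 10^-4 = 5.56e-11.
[OH^-] = sqrt(Kb x [HCOO-]) = sqrt(5.56e-11 x 0.07534) = 2.05e-6 M.
pOH = 5.69, so pH = 14.00 - 5.69 = 8.31.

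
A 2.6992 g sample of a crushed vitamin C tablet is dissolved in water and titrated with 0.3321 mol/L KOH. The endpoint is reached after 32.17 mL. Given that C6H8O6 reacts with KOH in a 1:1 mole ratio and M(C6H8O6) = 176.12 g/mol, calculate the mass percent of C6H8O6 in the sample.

n(KOH) = 0.3321 x 0.03217 = 0.01068 mol.
n(C6H8O6) = 0.01068 / 1 = 0.01068 mol.
mass of C6H8O6 = 0.01068 x 176.12 = 1.882 g.
% purity = 1.882 / 2.6992 x 100 = 69.7%.

69.7%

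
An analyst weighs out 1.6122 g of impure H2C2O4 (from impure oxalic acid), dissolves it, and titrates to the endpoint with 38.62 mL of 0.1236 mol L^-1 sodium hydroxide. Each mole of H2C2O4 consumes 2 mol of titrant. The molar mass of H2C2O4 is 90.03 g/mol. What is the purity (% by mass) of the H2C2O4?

n(NaOH) = 0.1236 x 0.03862 = 0.004773 mol.
n(H2C2O4) = 0.004773 / 2 = 0.002387 mol.
mass of H2C2O4 = 0.002387 x 90.03 = 0.2149 g.
% purity = 0.2149 / 1.6122 x 100 = 13.3%.

13.3%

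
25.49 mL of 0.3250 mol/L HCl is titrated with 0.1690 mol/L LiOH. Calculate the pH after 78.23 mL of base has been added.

12.68

n(acid) = 0.3250 x 0.02549 = 0.008284 mol; n(LiOH) added = 0.1690 x 0.07823 = 0.01322 mol.
Base is in excess by 0.01322 - 0.008284 = 0.004937 mol in a total volume of 0.1037 L.
[OH^-] = 0.004937/0.1037 = 0.04760 M, so pOH = 1.32 and pH = 14.00 - 1.32 = 12.68.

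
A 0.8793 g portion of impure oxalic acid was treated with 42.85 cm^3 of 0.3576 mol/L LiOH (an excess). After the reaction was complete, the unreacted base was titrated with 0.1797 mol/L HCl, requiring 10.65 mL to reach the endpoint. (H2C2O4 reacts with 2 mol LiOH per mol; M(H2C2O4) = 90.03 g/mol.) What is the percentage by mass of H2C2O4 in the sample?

Total n(LiOH) added = 0.3576 x 0.04285 = 0.01532 mol.
n(HCl) used = 0.1797 x 0.01065 = 0.001914 mol, which equals the excess n(LiOH).
So n(LiOH) consumed by the sample = 0.01532 - 0.001914 = 0.01341 mol.
n(H2C2O4) = 0.01341 / 2 = 0.006705 mol.
mass H2C2O4 = 0.006705 x 90.03 = 0.6036 g, so %H2C2O4 = 0.6036/0.8793 x 100 = 68.6%.

68.6%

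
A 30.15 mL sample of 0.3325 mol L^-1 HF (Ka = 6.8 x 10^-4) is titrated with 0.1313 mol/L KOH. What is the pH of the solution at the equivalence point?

8.07

n(HF) = 0.3325 x 0.03015 = 0.01002 mol; V(KOH) at equivalence = 0.01002/0.1313 = 0.07635 L.
At equivalence all the acid is converted to F-; total volume = 0.03015 + 0.07635 = 0.1065 L, so [F-] = 0.01002/0.1065 = 0.09413 M.
Kb = Kw/Ka = 1.0e-14 / 6.8 x 10^-4 = 1.47e-11.
[OH^-] = sqrt(Kb x [F-]) = sqrt(1.47e-11 x 0.09413) = 1.18e-6 M.
pOH = 5.93, so pH = 14.00 - 5.93 = 8.07.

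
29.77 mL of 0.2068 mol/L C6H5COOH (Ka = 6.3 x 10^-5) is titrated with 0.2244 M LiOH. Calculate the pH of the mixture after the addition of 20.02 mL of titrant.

4.63

Initial n(C6H5COOH) = 0.2068 x 0.02977 = 0.006156 mol.
n(LiOH) added = 0.2244 x 0.02002 = 0.004492 mol, converting that many moles of C6H5COOH to C6H5COO-.
Remaining n(C6H5COOH) = 0.001664 mol; n(C6H5COO-) = 0.004492 mol.
By Henderson-Hasselbalch, pH = pKa + log([A^-]/[HA]) = 4.20 + log(0.004492/0.001664) = 4.20 + (+0.43) = 4.63.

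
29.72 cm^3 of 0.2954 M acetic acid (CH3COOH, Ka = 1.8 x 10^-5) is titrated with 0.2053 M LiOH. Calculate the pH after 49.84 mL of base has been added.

n(acid) = 0.2954 x 0.02972 = 0.008779 mol; n(LiOH) added = 0.2053 x 0.04984 = 0.01023 mol.
Base is in excess by 0.01023 - 0.008779 = 0.001453 mol in a total volume of 0.07956 L.
[OH^-] = 0.001453/0.07956 = 0.01826 M, so pOH = 1.74 and pH = 14.00 - 1.74 = 12.26.

12.26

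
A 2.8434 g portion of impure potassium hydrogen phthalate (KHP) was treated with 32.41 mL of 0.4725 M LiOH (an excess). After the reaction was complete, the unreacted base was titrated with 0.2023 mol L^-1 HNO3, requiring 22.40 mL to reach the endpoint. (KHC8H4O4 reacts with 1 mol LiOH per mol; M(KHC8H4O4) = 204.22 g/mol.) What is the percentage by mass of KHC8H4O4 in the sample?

Total n(LiOH) added = 0.4725 x 0.03241 = 0.01531 mol.
n(HNO3) used = 0.2023 x 0.02240 = 0.004532 mol, which equals the excess n(LiOH).
So n(LiOH) consumed by the sample = 0.01531 - 0.004532 = 0.01078 mol.
n(KHC8H4O4) = 0.01078 / 1 = 0.01078 mol.
mass KHC8H4O4 = 0.01078 x 204.22 = 2.202 g, so %KHC8H4O4 = 2.202/2.8434 x 100 = 77.4%.

77.4%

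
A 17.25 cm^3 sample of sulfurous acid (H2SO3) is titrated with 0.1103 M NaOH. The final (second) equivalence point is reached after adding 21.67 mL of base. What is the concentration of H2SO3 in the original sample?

0.0693 M

n(NaOH) = 0.1103 x 0.02167 = 0.002390 mol.
At the final (second) equivalence point, 2 mol OH^- react per mol H2SO3, so n(H2SO3) = 0.002390 / 2 = 0.001195 mol.
[H2SO3] = 0.001195 / 0.01725 L = 0.0693 M.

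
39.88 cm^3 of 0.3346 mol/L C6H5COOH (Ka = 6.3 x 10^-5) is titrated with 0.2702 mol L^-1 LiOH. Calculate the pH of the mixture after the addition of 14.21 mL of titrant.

Initial n(C6H5COOH) = 0.3346 x 0.03988 = 0.01334 mol.
n(LiOH) added = 0.2702 x 0.01421 = 0.003840 mol, converting that many moles of C6H5COOH to C6H5COO-.
Remaining n(C6H5COOH) = 0.009504 mol; n(C6H5COO-) = 0.003840 mol.
By Henderson-Hasselbalch, pH = pKa + log([A^-]/[HA]) = 4.20 + log(0.003840/0.009504) = 4.20 + (-0.39) = 3.81.

3.81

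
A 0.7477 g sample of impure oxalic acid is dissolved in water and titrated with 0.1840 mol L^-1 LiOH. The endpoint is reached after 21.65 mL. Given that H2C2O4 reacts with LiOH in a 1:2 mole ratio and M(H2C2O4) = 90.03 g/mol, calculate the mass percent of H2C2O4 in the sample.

24.0%

n(LiOH) = 0.1840 x 0.02165 = 0.003984 mol.
n(H2C2O4) = 0.003984 / 2 = 0.001992 mol.
mass of H2C2O4 = 0.001992 x 90.03 = 0.1793 g.
% purity = 0.1793 / 0.7477 x 100 = 24.0%.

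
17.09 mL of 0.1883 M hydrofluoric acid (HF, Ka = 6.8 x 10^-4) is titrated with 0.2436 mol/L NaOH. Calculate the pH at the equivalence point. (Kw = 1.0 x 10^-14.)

n(HF) = 0.1883 x 0.01709 = 0.003218 mol; V(NaOH) at equivalence = 0.003218/0.2436 = 0.01321 L.
At equivalence all the acid is converted to F-; total volume = 0.01709 + 0.01321 = 0.03030 L, so [F-] = 0.003218/0.03030 = 0.1062 M.
Kb = Kw/Ka = 1.0e-14 / 6.8 x 10^-4 = 1.47e-11.
[OH^-] = sqrt(Kb x [F-]) = sqrt(1.47e-11 x 0.1062) = 1.25e-6 M.
pOH = 5.90, so pH = 14.00 - 5.90 = 8.10.

8.10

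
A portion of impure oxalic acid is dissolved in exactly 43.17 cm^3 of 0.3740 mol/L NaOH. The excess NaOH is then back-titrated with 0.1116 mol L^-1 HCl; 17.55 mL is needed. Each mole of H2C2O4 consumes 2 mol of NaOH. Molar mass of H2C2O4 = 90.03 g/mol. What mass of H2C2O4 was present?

Total n(NaOH) added = 0.3740 x 0.04317 = 0.01615 mol.
n(HCl) used = 0.1116 x 0.01755 = 0.001959 mol, which equals the excess n(NaOH).
So n(NaOH) consumed by the sample = 0.01615 - 0.001959 = 0.01419 mol.
n(H2C2O4) = 0.01419 / 2 = 0.007093 mol.
mass = 0.007093 mol x 90.03 g/mol = 0.639 g.

0.639 g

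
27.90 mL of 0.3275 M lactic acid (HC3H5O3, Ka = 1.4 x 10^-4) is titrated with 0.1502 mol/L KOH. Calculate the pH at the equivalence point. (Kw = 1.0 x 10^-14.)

n(HC3H5O3) = 0.3275 x 0.02790 = 0.009137 mol; V(KOH) at equivalence = 0.009137/0.1502 = 0.06083 L.
At equivalence all the acid is converted to C3H5O3-; total volume = 0.02790 + 0.06083 = 0.08873 L, so [C3H5O3-] = 0.009137/0.08873 = 0.1030 M.
Kb = Kw/Ka = 1.0e-14 / 1.4 x 10^-4 = 7.14e-11.
[OH^-] = sqrt(Kb x [C3H5O3-]) = sqrt(7.14e-11 x 0.1030) = 2.71e-6 M.
pOH = 5.57, so pH = 14.00 - 5.57 = 8.43.

8.43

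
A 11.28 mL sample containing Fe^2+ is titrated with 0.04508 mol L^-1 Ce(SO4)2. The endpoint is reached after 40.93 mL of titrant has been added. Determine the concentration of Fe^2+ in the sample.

0.164 M

n(Ce(SO4)2) = 0.04508 x 0.04093 = 0.001845 mol.
From the balanced equation, 1 mol Ce(SO4)2 reacts with 1 mol Fe^2+, so n(Fe^2+) = 0.001845 x 1/1 = 0.001845 mol.
[Fe^2+] = 0.001845 / 0.01128 L = 0.164 M.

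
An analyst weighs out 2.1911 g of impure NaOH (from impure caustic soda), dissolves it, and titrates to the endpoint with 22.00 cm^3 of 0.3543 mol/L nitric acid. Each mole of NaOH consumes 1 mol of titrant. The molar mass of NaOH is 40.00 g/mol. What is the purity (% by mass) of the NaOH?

n(HNO3) = 0.3543 x 0.02200 = 0.007795 mol.
n(NaOH) = 0.007795 / 1 = 0.007795 mol.
mass of NaOH = 0.007795 x 40.00 = 0.3118 g.
% purity = 0.3118 / 2.1911 x 100 = 14.2%.

14.2%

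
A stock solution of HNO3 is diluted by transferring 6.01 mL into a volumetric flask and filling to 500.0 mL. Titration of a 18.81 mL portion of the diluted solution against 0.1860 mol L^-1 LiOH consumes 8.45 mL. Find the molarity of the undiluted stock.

n(LiOH) = 0.1860 x 0.008450 = 0.001572 mol.
n(HNO3) in the aliquot = 0.001572 mol.
[diluted HNO3] = 0.001572 / 0.01881 = 0.08356 M.
Dilution factor = 500.0/6.010 = 83.19, so [stock] = 0.08356 x 83.19 = 6.95 M.

6.95 M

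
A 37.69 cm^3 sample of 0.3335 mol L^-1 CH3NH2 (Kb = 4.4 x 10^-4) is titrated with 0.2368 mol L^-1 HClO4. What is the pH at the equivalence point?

5.75

n(CH3NH2) = 0.3335 x 0.03769 = 0.01257 mol; V(HClO4) at equivalence = 0.01257/0.2368 = 0.05308 L.
At equivalence the base is fully converted to CH3NH3+; total volume = 0.09077 L, so [CH3NH3+] = 0.01257/0.09077 = 0.1385 M.
Ka(CH3NH3+) = Kw/Kb = 1.0e-14 / 4.4 x 10^-4 = 2.27e-11.
[H^+] = sqrt(Ka x [CH3NH3+]) = sqrt(2.27e-11 x 0.1385) = 1.77e-6 M.
pH = -log(1.77e-6) = 5.75.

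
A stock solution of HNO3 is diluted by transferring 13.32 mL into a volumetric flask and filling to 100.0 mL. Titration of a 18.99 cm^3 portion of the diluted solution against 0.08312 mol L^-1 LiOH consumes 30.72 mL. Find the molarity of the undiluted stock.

1.01 M

n(LiOH) = 0.08312 x 0.03072 = 0.002553 mol.
n(HNO3) in the aliquot = 0.002553 mol.
[diluted HNO3] = 0.002553 / 0.01899 = 0.1345 M.
Dilution factor = 100.0/13.32 = 7.508, so [stock] = 0.1345 x 7.508 = 1.01 M.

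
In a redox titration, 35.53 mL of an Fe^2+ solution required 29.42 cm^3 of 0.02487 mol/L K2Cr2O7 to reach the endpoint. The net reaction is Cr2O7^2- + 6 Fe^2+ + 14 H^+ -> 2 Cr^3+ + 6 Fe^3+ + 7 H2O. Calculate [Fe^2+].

n(K2Cr2O7) = 0.02487 x 0.02942 = 0.0007317 mol.
From the balanced equation, 1 mol K2Cr2O7 reacts with 6 mol Fe^2+, so n(Fe^2+) = 0.0007317 x 6/1 = 0.004390 mol.
[Fe^2+] = 0.004390 / 0.03553 L = 0.124 M.

0.124 M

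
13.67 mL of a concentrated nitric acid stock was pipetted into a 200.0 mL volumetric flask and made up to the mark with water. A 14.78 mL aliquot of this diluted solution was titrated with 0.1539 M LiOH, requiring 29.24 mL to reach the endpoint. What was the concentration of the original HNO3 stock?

n(LiOH) = 0.1539 x 0.02924 = 0.004500 mol.
n(HNO3) in the aliquot = 0.004500 mol.
[diluted HNO3] = 0.004500 / 0.01478 = 0.3045 M.
Dilution factor = 200.0/13.67 = 14.63, so [stock] = 0.3045 x 14.63 = 4.45 M.

4.45 M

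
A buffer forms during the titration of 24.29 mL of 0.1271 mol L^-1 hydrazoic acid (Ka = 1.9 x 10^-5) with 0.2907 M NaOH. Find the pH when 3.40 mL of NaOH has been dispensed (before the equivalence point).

4.39

Initial n(HN3) = 0.1271 x 0.02429 = 0.003087 mol.
n(NaOH) added = 0.2907 x 0.003400 = 0.0009884 mol, converting that many moles of HN3 to N3-.
Remaining n(HN3) = 0.002099 mol; n(N3-) = 0.0009884 mol.
By Henderson-Hasselbalch, pH = pKa + log([A^-]/[HA]) = 4.72 + log(0.0009884/0.002099) = 4.72 + (-0.33) = 4.39.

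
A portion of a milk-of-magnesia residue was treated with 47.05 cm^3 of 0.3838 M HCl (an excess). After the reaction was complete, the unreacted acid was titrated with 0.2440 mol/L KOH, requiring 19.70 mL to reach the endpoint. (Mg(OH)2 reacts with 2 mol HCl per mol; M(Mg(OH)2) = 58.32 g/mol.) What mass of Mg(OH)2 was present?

0.386 g

Total n(HCl) added = 0.3838 x 0.04705 = 0.01806 mol.
n(KOH) used = 0.2440 x 0.01970 = 0.004807 mol, which equals the excess n(HCl).
So n(HCl) consumed by the sample = 0.01806 - 0.004807 = 0.01325 mol.
n(Mg(OH)2) = 0.01325 / 2 = 0.006625 mol.
mass = 0.006625 mol x 58.32 g/mol = 0.386 g.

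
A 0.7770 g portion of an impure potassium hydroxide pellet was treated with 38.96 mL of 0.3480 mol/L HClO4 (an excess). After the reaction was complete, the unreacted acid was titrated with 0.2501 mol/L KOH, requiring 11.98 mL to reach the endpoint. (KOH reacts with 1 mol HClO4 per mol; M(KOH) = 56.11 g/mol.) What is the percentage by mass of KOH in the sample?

Total n(HClO4) added = 0.3480 x 0.03896 = 0.01356 mol.
n(KOH) used = 0.2501 x 0.01198 = 0.002996 mol, which equals the excess n(HClO4).
So n(HClO4) consumed by the sample = 0.01356 - 0.002996 = 0.01056 mol.
n(KOH) = 0.01056 / 1 = 0.01056 mol.
mass KOH = 0.01056 x 56.11 = 0.5926 g, so %KOH = 0.5926/0.7770 x 100 = 76.3%.

76.3%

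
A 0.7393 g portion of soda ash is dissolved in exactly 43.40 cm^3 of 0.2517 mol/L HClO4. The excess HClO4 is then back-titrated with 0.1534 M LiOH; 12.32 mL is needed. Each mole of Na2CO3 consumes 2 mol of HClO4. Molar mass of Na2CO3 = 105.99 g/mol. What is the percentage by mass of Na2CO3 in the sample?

Total n(HClO4) added = 0.2517 x 0.04340 = 0.01092 mol.
n(LiOH) used = 0.1534 x 0.01232 = 0.001890 mol, which equals the excess n(HClO4).
So n(HClO4) consumed by the sample = 0.01092 - 0.001890 = 0.009034 mol.
n(Na2CO3) = 0.009034 / 2 = 0.004517 mol.
mass Na2CO3 = 0.004517 x 105.99 = 0.4788 g, so %Na2CO3 = 0.4788/0.7393 x 100 = 64.8%.

64.8%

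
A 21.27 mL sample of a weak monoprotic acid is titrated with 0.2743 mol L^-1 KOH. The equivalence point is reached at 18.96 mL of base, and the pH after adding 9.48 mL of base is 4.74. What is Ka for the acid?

1.8 x 10^-5

9.48 mL is half of the equivalence volume, so this is the half-equivalence point where [HA] = [A^-].
At half-equivalence pH = pKa, so pKa = 4.74.
Ka = 10^(-4.74) = 1.8 x 10^-5.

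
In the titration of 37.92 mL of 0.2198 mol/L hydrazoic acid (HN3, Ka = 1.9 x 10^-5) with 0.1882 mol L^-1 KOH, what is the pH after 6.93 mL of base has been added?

Initial n(HN3) = 0.2198 x 0.03792 = 0.008335 mol.
n(KOH) added = 0.1882 x 0.006930 = 0.001304 mol, converting that many moles of HN3 to N3-.
Remaining n(HN3) = 0.007031 mol; n(N3-) = 0.001304 mol.
By Henderson-Hasselbalch, pH = pKa + log([A^-]/[HA]) = 4.72 + log(0.001304/0.007031) = 4.72 + (-0.73) = 3.99.

3.99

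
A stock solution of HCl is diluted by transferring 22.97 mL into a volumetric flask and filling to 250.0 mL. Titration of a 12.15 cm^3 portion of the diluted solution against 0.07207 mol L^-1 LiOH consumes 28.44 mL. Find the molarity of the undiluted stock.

n(LiOH) = 0.07207 x 0.02844 = 0.002050 mol.
n(HCl) in the aliquot = 0.002050 mol.
[diluted HCl] = 0.002050 / 0.01215 = 0.1687 M.
Dilution factor = 250.0/22.97 = 10.88, so [stock] = 0.1687 x 10.88 = 1.84 M.

1.84 M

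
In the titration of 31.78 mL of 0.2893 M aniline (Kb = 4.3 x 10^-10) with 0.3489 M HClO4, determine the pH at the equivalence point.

2.72

n(C6H5NH2) = 0.2893 x 0.03178 = 0.009194 mol; V(HClO4) at equivalence = 0.009194/0.3489 = 0.02635 L.
At equivalence the base is fully converted to C6H5NH3+; total volume = 0.05813 L, so [C6H5NH3+] = 0.009194/0.05813 = 0.1582 M.
Ka(C6H5NH3+) = Kw/Kb = 1.0e-14 / 4.3 x 10^-10 = 2.33e-5.
[H^+] = sqrt(Ka x [C6H5NH3+]) = sqrt(2.33e-5 x 0.1582) = 0.00192 M.
pH = -log(0.00192) = 2.72.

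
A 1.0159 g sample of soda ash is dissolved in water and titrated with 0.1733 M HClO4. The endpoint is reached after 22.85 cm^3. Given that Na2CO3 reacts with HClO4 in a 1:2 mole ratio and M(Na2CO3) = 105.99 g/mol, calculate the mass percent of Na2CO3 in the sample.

n(HClO4) = 0.1733 x 0.02285 = 0.003960 mol.
n(Na2CO3) = 0.003960 / 2 = 0.001980 mol.
mass of Na2CO3 = 0.001980 x 105.99 = 0.2099 g.
% purity = 0.2099 / 1.0159 x 100 = 20.7%.

20.7%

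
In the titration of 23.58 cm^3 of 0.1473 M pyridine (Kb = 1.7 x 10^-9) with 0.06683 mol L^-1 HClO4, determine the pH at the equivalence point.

3.28

n(C5H5N) = 0.1473 x 0.02358 = 0.003473 mol; V(HClO4) at equivalence = 0.003473/0.06683 = 0.05197 L.
At equivalence the base is fully converted to C5H5NH+; total volume = 0.07555 L, so [C5H5NH+] = 0.003473/0.07555 = 0.04597 M.
Ka(C5H5NH+) = Kw/Kb = 1.0e-14 / 1.7 x 10^-9 = 5.88e-6.
[H^+] = sqrt(Ka x [C5H5NH+]) = sqrt(5.88e-6 x 0.04597) = 0.000520 M.
pH = -log(0.000520) = 3.28.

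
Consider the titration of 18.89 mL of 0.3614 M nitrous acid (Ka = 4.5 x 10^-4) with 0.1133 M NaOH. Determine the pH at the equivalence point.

8.14

n(HNO2) = 0.3614 x 0.01889 = 0.006827 mol; V(NaOH) at equivalence = 0.006827/0.1133 = 0.06025 L.
At equivalence all the acid is converted to NO2-; total volume = 0.01889 + 0.06025 = 0.07914 L, so [NO2-] = 0.006827/0.07914 = 0.08626 M.
Kb = Kw/Ka = 1.0e-14 / 4.5 x 10^-4 = 2.22e-11.
[OH^-] = sqrt(Kb x [NO2-]) = sqrt(2.22e-11 x 0.08626) = 1.38e-6 M.
pOH = 5.86, so pH = 14.00 - 5.86 = 8.14.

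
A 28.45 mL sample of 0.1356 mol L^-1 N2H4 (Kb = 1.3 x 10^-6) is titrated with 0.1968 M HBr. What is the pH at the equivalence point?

4.60

n(N2H4) = 0.1356 x 0.02845 = 0.003858 mol; V(HBr) at equivalence = 0.003858/0.1968 = 0.01960 L.
At equivalence the base is fully converted to N2H5+; total volume = 0.04805 L, so [N2H5+] = 0.003858/0.04805 = 0.08028 M.
Ka(N2H5+) = Kw/Kb = 1.0e-14 / 1.3 x 10^-6 = 7.69e-9.
[H^+] = sqrt(Ka x [N2H5+]) = sqrt(7.69e-9 x 0.08028) = 2.49e-5 M.
pH = -log(2.49e-5) = 4.60.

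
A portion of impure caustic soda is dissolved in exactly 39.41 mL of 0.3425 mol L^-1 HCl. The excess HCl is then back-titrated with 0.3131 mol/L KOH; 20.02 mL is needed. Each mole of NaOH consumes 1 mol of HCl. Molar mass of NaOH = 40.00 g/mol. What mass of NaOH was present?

0.289 g

Total n(HCl) added = 0.3425 x 0.03941 = 0.01350 mol.
n(KOH) used = 0.3131 x 0.02002 = 0.006268 mol, which equals the excess n(HCl).
So n(HCl) consumed by the sample = 0.01350 - 0.006268 = 0.007230 mol.
n(NaOH) = 0.007230 / 1 = 0.007230 mol.
mass = 0.007230 mol x 40.00 g/mol = 0.289 g.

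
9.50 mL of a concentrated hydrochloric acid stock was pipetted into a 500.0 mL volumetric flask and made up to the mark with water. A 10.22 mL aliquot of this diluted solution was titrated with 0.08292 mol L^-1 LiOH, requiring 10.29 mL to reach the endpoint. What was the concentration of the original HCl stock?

n(LiOH) = 0.08292 x 0.01029 = 0.0008532 mol.
n(HCl) in the aliquot = 0.0008532 mol.
[diluted HCl] = 0.0008532 / 0.01022 = 0.08349 M.
Dilution factor = 500.0/9.500 = 52.63, so [stock] = 0.08349 x 52.63 = 4.39 M.

4.39 M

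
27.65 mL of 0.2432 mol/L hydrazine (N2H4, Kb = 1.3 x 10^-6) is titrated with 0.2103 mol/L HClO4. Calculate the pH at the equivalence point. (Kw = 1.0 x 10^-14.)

n(N2H4) = 0.2432 x 0.02765 = 0.006724 mol; V(HClO4) at equivalence = 0.006724/0.2103 = 0.03198 L.
At equivalence the base is fully converted to N2H5+; total volume = 0.05963 L, so [N2H5+] = 0.006724/0.05963 = 0.1128 M.
Ka(N2H5+) = Kw/Kb = 1.0e-14 / 1.3 x 10^-6 = 7.69e-9.
[H^+] = sqrt(Ka x [N2H5+]) = sqrt(7.69e-9 x 0.1128) = 2.95e-5 M.
pH = -log(2.95e-5) = 4.53.

4.53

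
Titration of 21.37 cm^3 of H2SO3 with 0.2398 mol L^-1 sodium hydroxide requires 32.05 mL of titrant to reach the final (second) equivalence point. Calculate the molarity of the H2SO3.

n(NaOH) = 0.2398 x 0.03205 = 0.007686 mol.
At the final (second) equivalence point, 2 mol OH^- react per mol H2SO3, so n(H2SO3) = 0.007686 / 2 = 0.003843 mol.
[H2SO3] = 0.003843 / 0.02137 L = 0.180 M.

0.180 M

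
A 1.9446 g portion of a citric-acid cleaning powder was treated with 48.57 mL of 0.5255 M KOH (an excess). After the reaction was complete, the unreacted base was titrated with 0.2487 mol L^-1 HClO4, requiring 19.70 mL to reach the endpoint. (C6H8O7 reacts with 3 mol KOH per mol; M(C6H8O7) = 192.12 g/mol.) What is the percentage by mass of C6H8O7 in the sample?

Total n(KOH) added = 0.5255 x 0.04857 = 0.02552 mol.
n(HClO4) used = 0.2487 x 0.01970 = 0.004899 mol, which equals the excess n(KOH).
So n(KOH) consumed by the sample = 0.02552 - 0.004899 = 0.02062 mol.
n(C6H8O7) = 0.02062 / 3 = 0.006875 mol.
mass C6H8O7 = 0.006875 x 192.12 = 1.321 g, so %C6H8O7 = 1.321/1.9446 x 100 = 67.9%.

67.9%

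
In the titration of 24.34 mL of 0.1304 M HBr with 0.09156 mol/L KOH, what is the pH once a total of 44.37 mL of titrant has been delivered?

n(acid) = 0.1304 x 0.02434 = 0.003174 mol; n(KOH) added = 0.09156 x 0.04437 = 0.004063 mol.
Base is in excess by 0.004063 - 0.003174 = 0.0008886 mol in a total volume of 0.06871 L.
[OH^-] = 0.0008886/0.06871 = 0.01293 M, so pOH = 1.89 and pH = 14.00 - 1.89 = 12.11.

12.11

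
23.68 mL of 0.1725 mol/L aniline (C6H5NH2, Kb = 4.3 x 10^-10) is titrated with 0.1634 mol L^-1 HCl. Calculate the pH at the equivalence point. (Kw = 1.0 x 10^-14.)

n(C6H5NH2) = 0.1725 x 0.02368 = 0.004085 mol; V(HCl) at equivalence = 0.004085/0.1634 = 0.02500 L.
At equivalence the base is fully converted to C6H5NH3+; total volume = 0.04868 L, so [C6H5NH3+] = 0.004085/0.04868 = 0.08391 M.
Ka(C6H5NH3+) = Kw/Kb = 1.0e-14 / 4.3 x 10^-10 = 2.33e-5.
[H^+] = sqrt(Ka x [C6H5NH3+]) = sqrt(2.33e-5 x 0.08391) = 0.00140 M.
pH = -log(0.00140) = 2.85.

2.85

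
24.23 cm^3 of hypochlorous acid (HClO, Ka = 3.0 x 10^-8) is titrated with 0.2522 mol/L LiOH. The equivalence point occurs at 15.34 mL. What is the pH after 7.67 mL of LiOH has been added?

7.52

7.67 mL is exactly half the equivalence volume (15.34/2), i.e. the half-equivalence point.
There, n(HA) = n(A^-), so pH = pKa = -log(3.0 x 10^-8) = 7.52.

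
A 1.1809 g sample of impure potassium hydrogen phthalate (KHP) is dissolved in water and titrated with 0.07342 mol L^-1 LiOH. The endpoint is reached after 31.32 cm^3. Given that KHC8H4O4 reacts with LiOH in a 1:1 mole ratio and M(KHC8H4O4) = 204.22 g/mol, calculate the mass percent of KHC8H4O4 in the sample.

39.8%

n(LiOH) = 0.07342 x 0.03132 = 0.002300 mol.
n(KHC8H4O4) = 0.002300 / 1 = 0.002300 mol.
mass of KHC8H4O4 = 0.002300 x 204.22 = 0.4696 g.
% purity = 0.4696 / 1.1809 x 100 = 39.8%.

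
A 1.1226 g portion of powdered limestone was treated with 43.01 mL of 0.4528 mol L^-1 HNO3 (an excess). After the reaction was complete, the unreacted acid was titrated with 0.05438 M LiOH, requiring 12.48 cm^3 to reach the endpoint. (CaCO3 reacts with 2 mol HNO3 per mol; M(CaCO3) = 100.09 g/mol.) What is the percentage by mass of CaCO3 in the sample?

Total n(HNO3) added = 0.4528 x 0.04301 = 0.01947 mol.
n(LiOH) used = 0.05438 x 0.01248 = 0.0006787 mol, which equals the excess n(HNO3).
So n(HNO3) consumed by the sample = 0.01947 - 0.0006787 = 0.01880 mol.
n(CaCO3) = 0.01880 / 2 = 0.009398 mol.
mass CaCO3 = 0.009398 x 100.09 = 0.9407 g, so %CaCO3 = 0.9407/1.1226 x 100 = 83.8%.

83.8%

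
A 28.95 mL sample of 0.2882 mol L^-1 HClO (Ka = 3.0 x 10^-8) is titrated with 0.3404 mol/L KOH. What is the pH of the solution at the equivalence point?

10.36

n(HClO) = 0.2882 x 0.02895 = 0.008343 mol; V(KOH) at equivalence = 0.008343/0.3404 = 0.02451 L.
At equivalence all the acid is converted to ClO-; total volume = 0.02895 + 0.02451 = 0.05346 L, so [ClO-] = 0.008343/0.05346 = 0.1561 M.
Kb = Kw/Ka = 1.0e-14 / 3.0 x 10^-8 = 3.33e-7.
[OH^-] = sqrt(Kb x [ClO-]) = sqrt(3.33e-7 x 0.1561) = 0.000228 M.
pOH = 3.64, so pH = 14.00 - 3.64 = 10.36.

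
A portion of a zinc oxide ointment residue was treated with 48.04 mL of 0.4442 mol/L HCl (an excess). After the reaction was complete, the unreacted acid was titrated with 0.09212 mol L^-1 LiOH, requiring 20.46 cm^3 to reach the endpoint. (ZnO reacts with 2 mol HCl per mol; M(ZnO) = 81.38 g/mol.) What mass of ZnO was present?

0.792 g

Total n(HCl) added = 0.4442 x 0.04804 = 0.02134 mol.
n(LiOH) used = 0.09212 x 0.02046 = 0.001885 mol, which equals the excess n(HCl).
So n(HCl) consumed by the sample = 0.02134 - 0.001885 = 0.01945 mol.
n(ZnO) = 0.01945 / 2 = 0.009727 mol.
mass = 0.009727 mol x 81.38 g/mol = 0.792 g.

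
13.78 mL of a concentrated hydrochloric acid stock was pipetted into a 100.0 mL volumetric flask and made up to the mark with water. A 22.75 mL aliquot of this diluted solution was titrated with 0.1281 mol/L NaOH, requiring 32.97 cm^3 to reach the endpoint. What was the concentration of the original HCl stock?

1.35 M

n(NaOH) = 0.1281 x 0.03297 = 0.004223 mol.
n(HCl) in the aliquot = 0.004223 mol.
[diluted HCl] = 0.004223 / 0.02275 = 0.1856 M.
Dilution factor = 100.0/13.78 = 7.257, so [stock] = 0.1856 x 7.257 = 1.35 M.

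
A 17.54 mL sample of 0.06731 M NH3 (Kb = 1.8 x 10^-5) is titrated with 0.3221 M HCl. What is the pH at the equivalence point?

5.25

n(NH3) = 0.06731 x 0.01754 = 0.001181 mol; V(HCl) at equivalence = 0.001181/0.3221 = 0.003665 L.
At equivalence the base is fully converted to NH4+; total volume = 0.02121 L, so [NH4+] = 0.001181/0.02121 = 0.05568 M.
Ka(NH4+) = Kw/Kb = 1.0e-14 / 1.8 x 10^-5 = 5.56e-10.
[H^+] = sqrt(Ka x [NH4+]) = sqrt(5.56e-10 x 0.05568) = 5.56e-6 M.
pH = -log(5.56e-6) = 5.25.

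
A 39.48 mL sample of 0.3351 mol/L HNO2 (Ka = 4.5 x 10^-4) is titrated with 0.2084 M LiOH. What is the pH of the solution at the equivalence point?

8.23

n(HNO2) = 0.3351 x 0.03948 = 0.01323 mol; V(LiOH) at equivalence = 0.01323/0.2084 = 0.06348 L.
At equivalence all the acid is converted to NO2-; total volume = 0.03948 + 0.06348 = 0.1030 L, so [NO2-] = 0.01323/0.1030 = 0.1285 M.
Kb = Kw/Ka = 1.0e-14 / 4.5 x 10^-4 = 2.22e-11.
[OH^-] = sqrt(Kb x [NO2-]) = sqrt(2.22e-11 x 0.1285) = 1.69e-6 M.
pOH = 5.77, so pH = 14.00 - 5.77 = 8.23.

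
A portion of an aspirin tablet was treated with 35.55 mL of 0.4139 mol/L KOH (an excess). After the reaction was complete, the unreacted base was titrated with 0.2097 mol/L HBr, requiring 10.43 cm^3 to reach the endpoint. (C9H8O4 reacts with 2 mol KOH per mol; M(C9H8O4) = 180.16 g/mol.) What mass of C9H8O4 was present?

1.13 g

Total n(KOH) added = 0.4139 x 0.03555 = 0.01471 mol.
n(HBr) used = 0.2097 x 0.01043 = 0.002187 mol, which equals the excess n(KOH).
So n(KOH) consumed by the sample = 0.01471 - 0.002187 = 0.01253 mol.
n(C9H8O4) = 0.01253 / 2 = 0.006263 mol.
mass = 0.006263 mol x 180.16 g/mol = 1.13 g.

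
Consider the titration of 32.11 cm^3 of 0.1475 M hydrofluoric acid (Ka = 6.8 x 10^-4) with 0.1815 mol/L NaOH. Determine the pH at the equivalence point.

n(HF) = 0.1475 x 0.03211 = 0.004736 mol; V(NaOH) at equivalence = 0.004736/0.1815 = 0.02609 L.
At equivalence all the acid is converted to F-; total volume = 0.03211 + 0.02609 = 0.05820 L, so [F-] = 0.004736/0.05820 = 0.08137 M.
Kb = Kw/Ka = 1.0e-14 / 6.8 x 10^-4 = 1.47e-11.
[OH^-] = sqrt(Kb x [F-]) = sqrt(1.47e-11 x 0.08137) = 1.09e-6 M.
pOH = 5.96, so pH = 14.00 - 5.96 = 8.04.

8.04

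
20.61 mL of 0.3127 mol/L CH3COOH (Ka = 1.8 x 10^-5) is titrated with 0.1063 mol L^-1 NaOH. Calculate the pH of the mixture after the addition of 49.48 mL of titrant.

Initial n(CH3COOH) = 0.3127 x 0.02061 = 0.006445 mol.
n(NaOH) added = 0.1063 x 0.04948 = 0.005260 mol, converting that many moles of CH3COOH to CH3COO-.
Remaining n(CH3COOH) = 0.001185 mol; n(CH3COO-) = 0.005260 mol.
By Henderson-Hasselbalch, pH = pKa + log([A^-]/[HA]) = 4.74 + log(0.005260/0.001185) = 4.74 + (+0.65) = 5.39.

5.39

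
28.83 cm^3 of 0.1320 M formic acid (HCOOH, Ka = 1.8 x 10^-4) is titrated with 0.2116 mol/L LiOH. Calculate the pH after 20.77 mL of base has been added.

n(acid) = 0.1320 x 0.02883 = 0.003806 mol; n(LiOH) added = 0.2116 x 0.02077 = 0.004395 mol.
Base is in excess by 0.004395 - 0.003806 = 0.0005894 mol in a total volume of 0.04960 L.
[OH^-] = 0.0005894/0.04960 = 0.01188 M, so pOH = 1.93 and pH = 14.00 - 1.93 = 12.07.

12.07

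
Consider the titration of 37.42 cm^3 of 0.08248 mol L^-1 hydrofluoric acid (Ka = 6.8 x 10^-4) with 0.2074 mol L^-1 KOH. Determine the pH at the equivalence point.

n(HF) = 0.08248 x 0.03742 = 0.003086 mol; V(KOH) at equivalence = 0.003086/0.2074 = 0.01488 L.
At equivalence all the acid is converted to F-; total volume = 0.03742 + 0.01488 = 0.05230 L, so [F-] = 0.003086/0.05230 = 0.05901 M.
Kb = Kw/Ka = 1.0e-14 / 6.8 x 10^-4 = 1.47e-11.
[OH^-] = sqrt(Kb x [F-]) = sqrt(1.47e-11 x 0.05901) = 9.32e-7 M.
pOH = 6.03, so pH = 14.00 - 6.03 = 7.97.

7.97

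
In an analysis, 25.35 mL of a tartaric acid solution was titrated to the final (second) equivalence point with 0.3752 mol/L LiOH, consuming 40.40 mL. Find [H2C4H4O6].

n(LiOH) = 0.3752 x 0.04040 = 0.01516 mol.
At the final (second) equivalence point, 2 mol OH^- react per mol H2C4H4O6, so n(H2C4H4O6) = 0.01516 / 2 = 0.007579 mol.
[H2C4H4O6] = 0.007579 / 0.02535 L = 0.299 M.

0.299 M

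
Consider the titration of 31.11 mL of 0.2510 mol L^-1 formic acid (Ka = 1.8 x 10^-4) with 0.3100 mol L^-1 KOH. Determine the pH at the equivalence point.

8.44

n(HCOOH) = 0.2510 x 0.03111 = 0.007809 mol; V(KOH) at equivalence = 0.007809/0.3100 = 0.02519 L.
At equivalence all the acid is converted to HCOO-; total volume = 0.03111 + 0.02519 = 0.05630 L, so [HCOO-] = 0.007809/0.05630 = 0.1387 M.
Kb = Kw/Ka = 1.0e-14 / 1.8 x 10^-4 = 5.56e-11.
[OH^-] = sqrt(Kb x [HCOO-]) = sqrt(5.56e-11 x 0.1387) = 2.78e-6 M.
pOH = 5.56, so pH = 14.00 - 5.56 = 8.44.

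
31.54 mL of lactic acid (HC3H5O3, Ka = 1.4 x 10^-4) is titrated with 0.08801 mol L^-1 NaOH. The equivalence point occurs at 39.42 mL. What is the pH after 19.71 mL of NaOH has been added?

19.71 mL is exactly half the equivalence volume (39.42/2), i.e. the half-equivalence point.
There, n(HA) = n(A^-), so pH = pKa = -log(1.4 x 10^-4) = 3.85.

3.85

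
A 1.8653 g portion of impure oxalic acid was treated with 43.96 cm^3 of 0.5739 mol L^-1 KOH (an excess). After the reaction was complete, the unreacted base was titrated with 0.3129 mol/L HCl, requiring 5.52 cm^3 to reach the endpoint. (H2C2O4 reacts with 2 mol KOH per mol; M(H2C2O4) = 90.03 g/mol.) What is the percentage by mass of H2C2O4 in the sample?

Total n(KOH) added = 0.5739 x 0.04396 = 0.02523 mol.
n(HCl) used = 0.3129 x 0.005520 = 0.001727 mol, which equals the excess n(KOH).
So n(KOH) consumed by the sample = 0.02523 - 0.001727 = 0.02350 mol.
n(H2C2O4) = 0.02350 / 2 = 0.01175 mol.
mass H2C2O4 = 0.01175 x 90.03 = 1.058 g, so %H2C2O4 = 1.058/1.8653 x 100 = 56.7%.

56.7%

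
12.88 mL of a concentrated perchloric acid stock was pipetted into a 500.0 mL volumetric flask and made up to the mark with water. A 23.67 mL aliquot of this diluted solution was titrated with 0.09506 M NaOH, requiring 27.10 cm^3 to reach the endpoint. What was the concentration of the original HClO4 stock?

4.22 M

n(NaOH) = 0.09506 x 0.02710 = 0.002576 mol.
n(HClO4) in the aliquot = 0.002576 mol.
[diluted HClO4] = 0.002576 / 0.02367 = 0.1088 M.
Dilution factor = 500.0/12.88 = 38.82, so [stock] = 0.1088 x 38.82 = 4.22 M.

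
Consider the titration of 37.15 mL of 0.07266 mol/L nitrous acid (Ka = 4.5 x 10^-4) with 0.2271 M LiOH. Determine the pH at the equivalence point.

n(HNO2) = 0.07266 x 0.03715 = 0.002699 mol; V(LiOH) at equivalence = 0.002699/0.2271 = 0.01189 L.
At equivalence all the acid is converted to NO2-; total volume = 0.03715 + 0.01189 = 0.04904 L, so [NO2-] = 0.002699/0.04904 = 0.05505 M.
Kb = Kw/Ka = 1.0e-14 / 4.5 x 10^-4 = 2.22e-11.
[OH^-] = sqrt(Kb x [NO2-]) = sqrt(2.22e-11 x 0.05505) = 1.11e-6 M.
pOH = 5.96, so pH = 14.00 - 5.96 = 8.04.

8.04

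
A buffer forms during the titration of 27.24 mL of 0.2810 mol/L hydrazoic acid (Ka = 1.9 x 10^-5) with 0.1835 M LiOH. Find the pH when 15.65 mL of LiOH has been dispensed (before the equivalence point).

Initial n(HN3) = 0.2810 x 0.02724 = 0.007654 mol.
n(LiOH) added = 0.1835 x 0.01565 = 0.002872 mol, converting that many moles of HN3 to N3-.
Remaining n(HN3) = 0.004783 mol; n(N3-) = 0.002872 mol.
By Henderson-Hasselbalch, pH = pKa + log([A^-]/[HA]) = 4.72 + log(0.002872/0.004783) = 4.72 + (-0.22) = 4.50.

4.50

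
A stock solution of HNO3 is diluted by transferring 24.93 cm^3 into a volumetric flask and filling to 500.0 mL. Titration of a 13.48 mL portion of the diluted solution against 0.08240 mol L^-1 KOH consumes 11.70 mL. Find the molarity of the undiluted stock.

n(KOH) = 0.08240 x 0.01170 = 0.0009641 mol.
n(HNO3) in the aliquot = 0.0009641 mol.
[diluted HNO3] = 0.0009641 / 0.01348 = 0.07152 M.
Dilution factor = 500.0/24.93 = 20.06, so [stock] = 0.07152 x 20.06 = 1.43 M.

1.43 M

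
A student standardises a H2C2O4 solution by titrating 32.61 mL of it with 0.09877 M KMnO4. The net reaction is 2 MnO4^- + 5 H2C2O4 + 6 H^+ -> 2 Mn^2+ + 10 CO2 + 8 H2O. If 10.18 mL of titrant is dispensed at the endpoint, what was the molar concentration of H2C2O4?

0.0771 M

n(KMnO4) = 0.09877 x 0.01018 = 0.001005 mol.
From the balanced equation, 2 mol KMnO4 reacts with 5 mol H2C2O4, so n(H2C2O4) = 0.001005 x 5/2 = 0.002514 mol.
[H2C2O4] = 0.002514 / 0.03261 L = 0.0771 M.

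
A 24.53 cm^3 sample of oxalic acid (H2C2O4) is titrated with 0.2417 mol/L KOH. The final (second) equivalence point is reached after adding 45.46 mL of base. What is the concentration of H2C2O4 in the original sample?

n(KOH) = 0.2417 x 0.04546 = 0.01099 mol.
At the final (second) equivalence point, 2 mol OH^- react per mol H2C2O4, so n(H2C2O4) = 0.01099 / 2 = 0.005494 mol.
[H2C2O4] = 0.005494 / 0.02453 L = 0.224 M.

0.224 M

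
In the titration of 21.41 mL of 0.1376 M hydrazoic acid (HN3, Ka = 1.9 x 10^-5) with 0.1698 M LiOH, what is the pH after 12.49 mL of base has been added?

5.13

Initial n(HN3) = 0.1376 x 0.02141 = 0.002946 mol.
n(LiOH) added = 0.1698 x 0.01249 = 0.002121 mol, converting that many moles of HN3 to N3-.
Remaining n(HN3) = 0.0008252 mol; n(N3-) = 0.002121 mol.
By Henderson-Hasselbalch, pH = pKa + log([A^-]/[HA]) = 4.72 + log(0.002121/0.0008252) = 4.72 + (+0.41) = 5.13.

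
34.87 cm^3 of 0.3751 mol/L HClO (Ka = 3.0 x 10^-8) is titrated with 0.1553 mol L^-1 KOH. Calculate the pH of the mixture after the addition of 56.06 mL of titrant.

Initial n(HClO) = 0.3751 x 0.03487 = 0.01308 mol.
n(KOH) added = 0.1553 x 0.05606 = 0.008706 mol, converting that many moles of HClO to ClO-.
Remaining n(HClO) = 0.004374 mol; n(ClO-) = 0.008706 mol.
By Henderson-Hasselbalch, pH = pKa + log([A^-]/[HA]) = 7.52 + log(0.008706/0.004374) = 7.52 + (+0.30) = 7.82.

7.82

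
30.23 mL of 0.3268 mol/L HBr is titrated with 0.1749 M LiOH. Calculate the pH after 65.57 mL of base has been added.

12.22

n(acid) = 0.3268 x 0.03023 = 0.009879 mol; n(LiOH) added = 0.1749 x 0.06557 = 0.01147 mol.
Base is in excess by 0.01147 - 0.009879 = 0.001589 mol in a total volume of 0.09580 L.
[OH^-] = 0.001589/0.09580 = 0.01659 M, so pOH = 1.78 and pH = 14.00 - 1.78 = 12.22.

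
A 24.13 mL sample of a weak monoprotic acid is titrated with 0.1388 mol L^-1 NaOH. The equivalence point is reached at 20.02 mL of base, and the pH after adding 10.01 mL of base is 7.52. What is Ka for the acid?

10.01 mL is half of the equivalence volume, so this is the half-equivalence point where [HA] = [A^-].
At half-equivalence pH = pKa, so pKa = 7.52.
Ka = 10^(-7.52) = 3.0 x 10^-8.

3.0 x 10^-8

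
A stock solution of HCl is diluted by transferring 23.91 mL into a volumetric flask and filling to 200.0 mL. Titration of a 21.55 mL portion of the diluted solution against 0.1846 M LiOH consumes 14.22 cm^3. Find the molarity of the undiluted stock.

1.02 M

n(LiOH) = 0.1846 x 0.01422 = 0.002625 mol.
n(HCl) in the aliquot = 0.002625 mol.
[diluted HCl] = 0.002625 / 0.02155 = 0.1218 M.
Dilution factor = 200.0/23.91 = 8.365, so [stock] = 0.1218 x 8.365 = 1.02 M.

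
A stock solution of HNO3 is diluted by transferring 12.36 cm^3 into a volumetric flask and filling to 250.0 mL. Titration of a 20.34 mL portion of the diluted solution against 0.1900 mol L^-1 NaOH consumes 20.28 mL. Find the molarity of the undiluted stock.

3.83 M

n(NaOH) = 0.1900 x 0.02028 = 0.003853 mol.
n(HNO3) in the aliquot = 0.003853 mol.
[diluted HNO3] = 0.003853 / 0.02034 = 0.1894 M.
Dilution factor = 250.0/12.36 = 20.23, so [stock] = 0.1894 x 20.23 = 3.83 M.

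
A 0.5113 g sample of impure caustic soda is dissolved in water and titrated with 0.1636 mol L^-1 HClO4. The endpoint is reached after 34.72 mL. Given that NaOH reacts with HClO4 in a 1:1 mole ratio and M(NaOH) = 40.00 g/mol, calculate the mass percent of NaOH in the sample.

44.4%

n(HClO4) = 0.1636 x 0.03472 = 0.005680 mol.
n(NaOH) = 0.005680 / 1 = 0.005680 mol.
mass of NaOH = 0.005680 x 40.00 = 0.2272 g.
% purity = 0.2272 / 0.5113 x 100 = 44.4%.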